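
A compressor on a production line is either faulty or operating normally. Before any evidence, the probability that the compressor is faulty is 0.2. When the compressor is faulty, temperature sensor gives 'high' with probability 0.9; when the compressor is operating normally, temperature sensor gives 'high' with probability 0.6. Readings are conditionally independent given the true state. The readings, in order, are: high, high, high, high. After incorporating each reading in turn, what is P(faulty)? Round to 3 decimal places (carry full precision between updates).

After 'high': P(faulty) = 0.9·0.2000 / (0.9·0.2000 + 0.6·0.8000) ≈ 0.2727
After 'high': P(faulty) = 0.9·0.2727 / (0.9·0.2727 + 0.6·0.7273) ≈ 0.3600
After 'high': P(faulty) = 0.9·0.3600 / (0.9·0.3600 + 0.6·0.6400) ≈ 0.4576
After 'high': P(faulty) = 0.9·0.4576 / (0.9·0.4576 + 0.6·0.5424) ≈ 0.5586

0.559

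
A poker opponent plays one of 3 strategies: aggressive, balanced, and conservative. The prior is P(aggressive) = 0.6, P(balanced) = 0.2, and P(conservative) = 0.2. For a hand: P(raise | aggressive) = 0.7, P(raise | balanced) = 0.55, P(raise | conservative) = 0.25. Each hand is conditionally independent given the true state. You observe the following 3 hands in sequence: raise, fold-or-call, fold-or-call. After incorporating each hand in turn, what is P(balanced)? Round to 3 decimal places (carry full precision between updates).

Apply Bayes' rule sequentially, carrying P(balanced) forward.
After 'raise': normaliser = 0.7·0.6000 + 0.55·0.2000 + 0.25·0.2000; P(aggressive) ≈ 0.7241, P(balanced) ≈ 0.1897, P(conservative) ≈ 0.0862
After 'fold-or-call': normaliser = 0.3·0.7241 + 0.45·0.1897 + 0.75·0.0862; P(aggressive) ≈ 0.5915, P(balanced) ≈ 0.2324, P(conservative) ≈ 0.1761
After 'fold-or-call': normaliser = 0.3·0.5915 + 0.45·0.2324 + 0.75·0.1761; P(aggressive) ≈ 0.4286, P(balanced) ≈ 0.2526, P(conservative) ≈ 0.3189

0.253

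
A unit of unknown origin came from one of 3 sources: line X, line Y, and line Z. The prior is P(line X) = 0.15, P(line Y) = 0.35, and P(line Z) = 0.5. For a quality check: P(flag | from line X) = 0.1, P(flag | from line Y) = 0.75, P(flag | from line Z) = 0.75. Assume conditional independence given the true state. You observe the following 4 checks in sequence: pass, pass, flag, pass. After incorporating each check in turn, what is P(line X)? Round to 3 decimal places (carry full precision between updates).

0.523

Each posterior becomes the prior for the next update.
After 'pass': normaliser = 0.9·0.1500 + 0.25·0.3500 + 0.25·0.5000; P(line X) ≈ 0.3885, P(line Y) ≈ 0.2518, P(line Z) ≈ 0.3597
After 'pass': normaliser = 0.9·0.3885 + 0.25·0.2518 + 0.25·0.3597; P(line X) ≈ 0.6958, P(line Y) ≈ 0.1253, P(line Z) ≈ 0.1790
After 'flag': normaliser = 0.1·0.6958 + 0.75·0.1253 + 0.75·0.1790; P(line X) ≈ 0.2337, P(line Y) ≈ 0.3155, P(line Z) ≈ 0.4508
After 'pass': normaliser = 0.9·0.2337 + 0.25·0.3155 + 0.25·0.4508; P(line X) ≈ 0.5233, P(line Y) ≈ 0.1963, P(line Z) ≈ 0.2804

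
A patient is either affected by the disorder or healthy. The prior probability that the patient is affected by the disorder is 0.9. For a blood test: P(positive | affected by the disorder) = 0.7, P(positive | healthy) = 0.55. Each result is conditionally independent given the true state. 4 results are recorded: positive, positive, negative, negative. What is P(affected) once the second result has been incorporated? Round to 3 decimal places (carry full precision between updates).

Apply Bayes' rule sequentially, carrying P(affected) forward.
After 'positive': P(affected) = 0.7·0.9000 / (0.7·0.9000 + 0.55·0.1000) ≈ 0.9197
After 'positive': P(affected) = 0.7·0.9197 / (0.7·0.9197 + 0.55·0.0803) ≈ 0.9358

0.936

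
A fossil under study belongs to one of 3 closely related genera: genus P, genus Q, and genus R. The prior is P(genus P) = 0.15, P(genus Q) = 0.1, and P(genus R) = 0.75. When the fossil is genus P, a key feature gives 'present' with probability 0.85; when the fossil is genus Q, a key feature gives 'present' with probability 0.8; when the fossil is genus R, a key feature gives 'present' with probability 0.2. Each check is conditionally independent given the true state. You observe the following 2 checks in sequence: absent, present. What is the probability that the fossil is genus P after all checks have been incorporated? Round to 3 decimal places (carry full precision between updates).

After 'absent': normaliser = 0.15·0.1500 + 0.2·0.1000 + 0.8·0.7500; P(genus P) ≈ 0.0350, P(genus Q) ≈ 0.0311, P(genus R) ≈ 0.9339
After 'present': normaliser = 0.85·0.0350 + 0.8·0.0311 + 0.2·0.9339; P(genus P) ≈ 0.1233, P(genus Q) ≈ 0.1031, P(genus R) ≈ 0.7736

0.123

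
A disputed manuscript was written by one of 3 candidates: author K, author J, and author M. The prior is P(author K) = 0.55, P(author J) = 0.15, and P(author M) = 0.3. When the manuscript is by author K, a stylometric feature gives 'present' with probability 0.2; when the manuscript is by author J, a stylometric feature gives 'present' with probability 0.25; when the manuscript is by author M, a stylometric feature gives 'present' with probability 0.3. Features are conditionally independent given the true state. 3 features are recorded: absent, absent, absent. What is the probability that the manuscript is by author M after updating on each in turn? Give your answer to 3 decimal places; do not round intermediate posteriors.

After 'absent': normaliser = 0.8·0.5500 + 0.75·0.1500 + 0.7·0.3000; P(author K) ≈ 0.5770, P(author J) ≈ 0.1475, P(author M) ≈ 0.2754
After 'absent': normaliser = 0.8·0.5770 + 0.75·0.1475 + 0.7·0.2754; P(author K) ≈ 0.6034, P(author J) ≈ 0.1446, P(author M) ≈ 0.2520
After 'absent': normaliser = 0.8·0.6034 + 0.75·0.1446 + 0.7·0.2520; P(author K) ≈ 0.6289, P(author J) ≈ 0.1413, P(author M) ≈ 0.2298

0.230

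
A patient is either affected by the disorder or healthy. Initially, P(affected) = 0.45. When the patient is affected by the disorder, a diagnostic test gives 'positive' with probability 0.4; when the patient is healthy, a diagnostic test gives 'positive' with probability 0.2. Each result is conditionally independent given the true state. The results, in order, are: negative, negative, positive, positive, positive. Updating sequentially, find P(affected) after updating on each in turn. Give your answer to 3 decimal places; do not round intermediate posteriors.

After 'negative': P(affected) = 0.6·0.4500 / (0.6·0.4500 + 0.8·0.5500) ≈ 0.3803
After 'negative': P(affected) = 0.6·0.3803 / (0.6·0.3803 + 0.8·0.6197) ≈ 0.3152
After 'positive': P(affected) = 0.4·0.3152 / (0.4·0.3152 + 0.2·0.6848) ≈ 0.4793
After 'positive': P(affected) = 0.4·0.4793 / (0.4·0.4793 + 0.2·0.5207) ≈ 0.6480
After 'positive': P(affected) = 0.4·0.6480 / (0.4·0.6480 + 0.2·0.3520) ≈ 0.7864

0.786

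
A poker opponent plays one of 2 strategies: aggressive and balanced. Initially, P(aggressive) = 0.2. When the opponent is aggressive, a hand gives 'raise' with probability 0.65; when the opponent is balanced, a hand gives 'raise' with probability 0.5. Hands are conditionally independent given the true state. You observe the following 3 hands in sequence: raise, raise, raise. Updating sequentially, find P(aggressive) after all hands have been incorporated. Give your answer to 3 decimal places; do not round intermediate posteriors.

0.355

After 'raise': P(aggressive) = 0.65·0.2000 / (0.65·0.2000 + 0.5·0.8000) ≈ 0.2453
After 'raise': P(aggressive) = 0.65·0.2453 / (0.65·0.2453 + 0.5·0.7547) ≈ 0.2970
After 'raise': P(aggressive) = 0.65·0.2970 / (0.65·0.2970 + 0.5·0.7030) ≈ 0.3545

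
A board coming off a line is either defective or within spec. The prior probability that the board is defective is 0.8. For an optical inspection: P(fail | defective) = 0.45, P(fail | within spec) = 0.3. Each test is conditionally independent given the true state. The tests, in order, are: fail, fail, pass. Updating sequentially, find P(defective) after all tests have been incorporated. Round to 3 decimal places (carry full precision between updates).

After 'fail': P(defective) = 0.45·0.8000 / (0.45·0.8000 + 0.3·0.2000) ≈ 0.8571
After 'fail': P(defective) = 0.45·0.8571 / (0.45·0.8571 + 0.3·0.1429) ≈ 0.9000
After 'pass': P(defective) = 0.55·0.9000 / (0.55·0.9000 + 0.7·0.1000) ≈ 0.8761

0.876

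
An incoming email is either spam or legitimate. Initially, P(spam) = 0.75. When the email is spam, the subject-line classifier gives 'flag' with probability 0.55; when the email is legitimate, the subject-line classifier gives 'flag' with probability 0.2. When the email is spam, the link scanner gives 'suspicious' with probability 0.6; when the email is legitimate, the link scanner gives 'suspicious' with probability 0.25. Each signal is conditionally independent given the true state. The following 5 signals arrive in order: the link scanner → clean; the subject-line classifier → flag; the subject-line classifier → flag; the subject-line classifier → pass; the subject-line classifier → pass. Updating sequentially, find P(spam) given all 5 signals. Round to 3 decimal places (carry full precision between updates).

After the link scanner='clean': P(spam) = 0.4·0.7500 / (0.4·0.7500 + 0.75·0.2500) ≈ 0.6154
After the subject-line classifier='flag': P(spam) = 0.55·0.6154 / (0.55·0.6154 + 0.2·0.3846) ≈ 0.8148
After the subject-line classifier='flag': P(spam) = 0.55·0.8148 / (0.55·0.8148 + 0.2·0.1852) ≈ 0.9237
After the subject-line classifier='pass': P(spam) = 0.45·0.9237 / (0.45·0.9237 + 0.8·0.0763) ≈ 0.8719
After the subject-line classifier='pass': P(spam) = 0.45·0.8719 / (0.45·0.8719 + 0.8·0.1281) ≈ 0.7929

0.793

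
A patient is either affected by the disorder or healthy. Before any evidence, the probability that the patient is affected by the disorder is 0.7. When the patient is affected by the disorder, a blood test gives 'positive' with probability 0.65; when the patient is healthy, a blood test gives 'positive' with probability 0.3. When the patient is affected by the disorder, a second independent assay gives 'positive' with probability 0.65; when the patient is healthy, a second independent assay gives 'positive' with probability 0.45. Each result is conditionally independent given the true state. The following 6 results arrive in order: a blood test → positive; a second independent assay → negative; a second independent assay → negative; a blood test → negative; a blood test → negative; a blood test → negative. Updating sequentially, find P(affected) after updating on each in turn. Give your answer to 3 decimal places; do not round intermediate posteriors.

0.204

After a blood test='positive': P(affected) = 0.65·0.7000 / (0.65·0.7000 + 0.3·0.3000) ≈ 0.8349
After a second independent assay='negative': P(affected) = 0.35·0.8349 / (0.35·0.8349 + 0.55·0.1651) ≈ 0.7629
After a second independent assay='negative': P(affected) = 0.35·0.7629 / (0.35·0.7629 + 0.55·0.2371) ≈ 0.6718
After a blood test='negative': P(affected) = 0.35·0.6718 / (0.35·0.6718 + 0.7·0.3282) ≈ 0.5058
After a blood test='negative': P(affected) = 0.35·0.5058 / (0.35·0.5058 + 0.7·0.4942) ≈ 0.3385
After a blood test='negative': P(affected) = 0.35·0.3385 / (0.35·0.3385 + 0.7·0.6615) ≈ 0.2038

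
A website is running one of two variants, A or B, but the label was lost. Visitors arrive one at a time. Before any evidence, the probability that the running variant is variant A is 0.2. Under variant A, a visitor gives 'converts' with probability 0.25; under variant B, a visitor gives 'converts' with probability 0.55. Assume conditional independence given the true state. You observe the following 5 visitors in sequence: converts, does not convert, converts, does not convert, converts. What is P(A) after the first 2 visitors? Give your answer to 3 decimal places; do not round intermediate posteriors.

After 'converts': P(A) = 0.25·0.2000 / (0.25·0.2000 + 0.55·0.8000) ≈ 0.1020
After 'does not convert': P(A) = 0.75·0.1020 / (0.75·0.1020 + 0.45·0.8980) ≈ 0.1592

0.159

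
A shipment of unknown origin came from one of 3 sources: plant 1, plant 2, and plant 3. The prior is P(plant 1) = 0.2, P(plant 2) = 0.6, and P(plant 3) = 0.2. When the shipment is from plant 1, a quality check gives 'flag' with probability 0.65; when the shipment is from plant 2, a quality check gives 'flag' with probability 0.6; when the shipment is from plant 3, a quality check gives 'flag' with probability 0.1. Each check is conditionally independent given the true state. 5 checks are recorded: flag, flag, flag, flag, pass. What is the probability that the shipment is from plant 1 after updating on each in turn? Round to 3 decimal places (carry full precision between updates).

0.286

Each posterior becomes the prior for the next update.
After 'flag': normaliser = 0.65·0.2000 + 0.6·0.6000 + 0.1·0.2000; P(plant 1) ≈ 0.2549, P(plant 2) ≈ 0.7059, P(plant 3) ≈ 0.0392
After 'flag': normaliser = 0.65·0.2549 + 0.6·0.7059 + 0.1·0.0392; P(plant 1) ≈ 0.2793, P(plant 2) ≈ 0.7140, P(plant 3) ≈ 0.0066
After 'flag': normaliser = 0.65·0.2793 + 0.6·0.7140 + 0.1·0.0066; P(plant 1) ≈ 0.2973, P(plant 2) ≈ 0.7016, P(plant 3) ≈ 0.0011
After 'flag': normaliser = 0.65·0.2973 + 0.6·0.7016 + 0.1·0.0011; P(plant 1) ≈ 0.3146, P(plant 2) ≈ 0.6852, P(plant 3) ≈ 0.0002
After 'pass': normaliser = 0.35·0.3146 + 0.4·0.6852 + 0.9·0.0002; P(plant 1) ≈ 0.2865, P(plant 2) ≈ 0.7131, P(plant 3) ≈ 0.0004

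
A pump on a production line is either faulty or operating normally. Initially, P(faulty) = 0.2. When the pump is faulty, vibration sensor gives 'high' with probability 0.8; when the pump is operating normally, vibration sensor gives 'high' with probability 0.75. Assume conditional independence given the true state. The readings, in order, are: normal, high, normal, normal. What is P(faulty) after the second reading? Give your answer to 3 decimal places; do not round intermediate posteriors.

Each posterior becomes the prior for the next update.
After 'normal': P(faulty) = 0.2·0.2000 / (0.2·0.2000 + 0.25·0.8000) ≈ 0.1667
After 'high': P(faulty) = 0.8·0.1667 / (0.8·0.1667 + 0.75·0.8333) ≈ 0.1758

0.176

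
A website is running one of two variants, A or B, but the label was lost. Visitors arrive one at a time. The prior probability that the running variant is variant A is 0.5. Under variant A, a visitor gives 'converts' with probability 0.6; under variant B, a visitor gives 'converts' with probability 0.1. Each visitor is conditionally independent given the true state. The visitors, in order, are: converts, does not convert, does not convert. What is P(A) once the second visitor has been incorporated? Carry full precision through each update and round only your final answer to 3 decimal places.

After 'converts': P(A) = 0.6·0.5000 / (0.6·0.5000 + 0.1·0.5000) ≈ 0.8571
After 'does not convert': P(A) = 0.4·0.8571 / (0.4·0.8571 + 0.9·0.1429) ≈ 0.7273

0.727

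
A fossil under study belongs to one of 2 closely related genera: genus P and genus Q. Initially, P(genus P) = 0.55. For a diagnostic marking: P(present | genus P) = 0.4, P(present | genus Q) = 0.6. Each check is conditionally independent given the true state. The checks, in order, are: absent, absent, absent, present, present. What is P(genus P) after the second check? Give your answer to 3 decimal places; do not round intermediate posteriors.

Apply Bayes' rule sequentially, carrying P(genus P) forward.
After 'absent': P(genus P) = 0.6·0.5500 / (0.6·0.5500 + 0.4·0.4500) ≈ 0.6471
After 'absent': P(genus P) = 0.6·0.6471 / (0.6·0.6471 + 0.4·0.3529) ≈ 0.7333

0.733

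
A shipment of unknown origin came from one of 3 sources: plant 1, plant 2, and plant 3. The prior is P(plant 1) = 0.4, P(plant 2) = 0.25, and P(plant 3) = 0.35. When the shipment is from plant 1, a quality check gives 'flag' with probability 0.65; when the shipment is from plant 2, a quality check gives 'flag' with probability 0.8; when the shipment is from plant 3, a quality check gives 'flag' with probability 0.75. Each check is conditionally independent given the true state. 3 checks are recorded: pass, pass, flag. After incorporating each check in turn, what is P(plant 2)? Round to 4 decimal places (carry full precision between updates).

0.1422

After 'pass': normaliser = 0.35·0.4000 + 0.2·0.2500 + 0.25·0.3500; P(plant 1) ≈ 0.5045, P(plant 2) ≈ 0.1802, P(plant 3) ≈ 0.3153
After 'pass': normaliser = 0.35·0.5045 + 0.2·0.1802 + 0.25·0.3153; P(plant 1) ≈ 0.6059, P(plant 2) ≈ 0.1236, P(plant 3) ≈ 0.2705
After 'flag': normaliser = 0.65·0.6059 + 0.8·0.1236 + 0.75·0.2705; P(plant 1) ≈ 0.5662, P(plant 2) ≈ 0.1422, P(plant 3) ≈ 0.2916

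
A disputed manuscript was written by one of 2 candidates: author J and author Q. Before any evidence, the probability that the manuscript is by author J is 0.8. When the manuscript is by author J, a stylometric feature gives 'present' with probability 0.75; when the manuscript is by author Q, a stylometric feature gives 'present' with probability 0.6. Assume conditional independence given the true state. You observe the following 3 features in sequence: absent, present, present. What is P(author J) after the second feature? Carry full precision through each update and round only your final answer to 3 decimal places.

After 'absent': P(author J) = 0.25·0.8000 / (0.25·0.8000 + 0.4·0.2000) ≈ 0.7143
After 'present': P(author J) = 0.75·0.7143 / (0.75·0.7143 + 0.6·0.2857) ≈ 0.7576

0.758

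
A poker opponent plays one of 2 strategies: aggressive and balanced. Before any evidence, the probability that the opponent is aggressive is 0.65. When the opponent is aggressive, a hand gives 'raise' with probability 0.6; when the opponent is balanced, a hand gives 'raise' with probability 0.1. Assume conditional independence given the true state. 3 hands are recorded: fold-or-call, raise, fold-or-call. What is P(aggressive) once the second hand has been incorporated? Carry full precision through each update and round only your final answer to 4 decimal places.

0.8320

Apply Bayes' rule sequentially, carrying P(aggressive) forward.
After 'fold-or-call': P(aggressive) = 0.4·0.6500 / (0.4·0.6500 + 0.9·0.3500) ≈ 0.4522
After 'raise': P(aggressive) = 0.6·0.4522 / (0.6·0.4522 + 0.1·0.5478) ≈ 0.8320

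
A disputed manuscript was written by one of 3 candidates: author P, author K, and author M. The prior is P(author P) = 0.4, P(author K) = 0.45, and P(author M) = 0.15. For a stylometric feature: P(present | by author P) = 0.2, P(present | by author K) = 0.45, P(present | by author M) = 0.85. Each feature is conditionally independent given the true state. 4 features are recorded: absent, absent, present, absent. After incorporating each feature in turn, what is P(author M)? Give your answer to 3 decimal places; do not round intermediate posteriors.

0.006

After 'absent': normaliser = 0.8·0.4000 + 0.55·0.4500 + 0.15·0.1500; P(author P) ≈ 0.5424, P(author K) ≈ 0.4195, P(author M) ≈ 0.0381
After 'absent': normaliser = 0.8·0.5424 + 0.55·0.4195 + 0.15·0.0381; P(author P) ≈ 0.6473, P(author K) ≈ 0.3442, P(author M) ≈ 0.0085
After 'present': normaliser = 0.2·0.6473 + 0.45·0.3442 + 0.85·0.0085; P(author P) ≈ 0.4440, P(author K) ≈ 0.5312, P(author M) ≈ 0.0249
After 'absent': normaliser = 0.8·0.4440 + 0.55·0.5312 + 0.15·0.0249; P(author P) ≈ 0.5455, P(author K) ≈ 0.4487, P(author M) ≈ 0.0057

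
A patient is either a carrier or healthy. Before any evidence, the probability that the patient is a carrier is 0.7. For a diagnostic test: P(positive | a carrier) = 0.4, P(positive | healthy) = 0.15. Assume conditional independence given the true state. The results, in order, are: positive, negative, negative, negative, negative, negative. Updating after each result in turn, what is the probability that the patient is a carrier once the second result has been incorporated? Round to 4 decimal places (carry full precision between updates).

0.8145

Apply Bayes' rule sequentially, carrying P(carrier) forward.
After 'positive': P(carrier) = 0.4·0.7000 / (0.4·0.7000 + 0.15·0.3000) ≈ 0.8615
After 'negative': P(carrier) = 0.6·0.8615 / (0.6·0.8615 + 0.85·0.1385) ≈ 0.8145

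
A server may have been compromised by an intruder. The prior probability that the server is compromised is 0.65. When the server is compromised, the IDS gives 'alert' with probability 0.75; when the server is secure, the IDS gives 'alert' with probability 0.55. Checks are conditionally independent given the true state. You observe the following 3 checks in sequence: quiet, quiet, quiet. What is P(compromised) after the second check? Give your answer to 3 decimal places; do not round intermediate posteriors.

0.364

Apply Bayes' rule sequentially, carrying P(compromised) forward.
After 'quiet': P(compromised) = 0.25·0.6500 / (0.25·0.6500 + 0.45·0.3500) ≈ 0.5078
After 'quiet': P(compromised) = 0.25·0.5078 / (0.25·0.5078 + 0.45·0.4922) ≈ 0.3643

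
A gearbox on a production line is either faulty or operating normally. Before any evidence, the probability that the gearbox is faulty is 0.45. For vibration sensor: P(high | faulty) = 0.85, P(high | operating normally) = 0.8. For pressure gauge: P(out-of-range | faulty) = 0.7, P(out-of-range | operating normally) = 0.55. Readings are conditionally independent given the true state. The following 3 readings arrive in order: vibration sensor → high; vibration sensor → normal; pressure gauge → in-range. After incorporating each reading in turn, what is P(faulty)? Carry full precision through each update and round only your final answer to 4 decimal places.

0.3030

After vibration sensor='high': P(faulty) = 0.85·0.4500 / (0.85·0.4500 + 0.8·0.5500) ≈ 0.4650
After vibration sensor='normal': P(faulty) = 0.15·0.4650 / (0.15·0.4650 + 0.2·0.5350) ≈ 0.3947
After pressure gauge='in-range': P(faulty) = 0.3·0.3947 / (0.3·0.3947 + 0.45·0.6053) ≈ 0.3030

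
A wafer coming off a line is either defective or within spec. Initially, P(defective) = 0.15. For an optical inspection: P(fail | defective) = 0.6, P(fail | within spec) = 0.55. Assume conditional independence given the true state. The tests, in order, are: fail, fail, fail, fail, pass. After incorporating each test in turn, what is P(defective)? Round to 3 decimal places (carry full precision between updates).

0.182

After 'fail': P(defective) = 0.6·0.1500 / (0.6·0.1500 + 0.55·0.8500) ≈ 0.1614
After 'fail': P(defective) = 0.6·0.1614 / (0.6·0.1614 + 0.55·0.8386) ≈ 0.1736
After 'fail': P(defective) = 0.6·0.1736 / (0.6·0.1736 + 0.55·0.8264) ≈ 0.1864
After 'fail': P(defective) = 0.6·0.1864 / (0.6·0.1864 + 0.55·0.8136) ≈ 0.2000
After 'pass': P(defective) = 0.4·0.2000 / (0.4·0.2000 + 0.45·0.8000) ≈ 0.1818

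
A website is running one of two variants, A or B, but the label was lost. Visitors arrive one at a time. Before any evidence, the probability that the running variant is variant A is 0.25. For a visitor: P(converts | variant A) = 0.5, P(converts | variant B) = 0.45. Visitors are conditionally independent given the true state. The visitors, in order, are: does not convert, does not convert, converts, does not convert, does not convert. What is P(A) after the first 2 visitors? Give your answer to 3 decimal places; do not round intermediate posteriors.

After 'does not convert': P(A) = 0.5·0.2500 / (0.5·0.2500 + 0.55·0.7500) ≈ 0.2326
After 'does not convert': P(A) = 0.5·0.2326 / (0.5·0.2326 + 0.55·0.7674) ≈ 0.2160

0.216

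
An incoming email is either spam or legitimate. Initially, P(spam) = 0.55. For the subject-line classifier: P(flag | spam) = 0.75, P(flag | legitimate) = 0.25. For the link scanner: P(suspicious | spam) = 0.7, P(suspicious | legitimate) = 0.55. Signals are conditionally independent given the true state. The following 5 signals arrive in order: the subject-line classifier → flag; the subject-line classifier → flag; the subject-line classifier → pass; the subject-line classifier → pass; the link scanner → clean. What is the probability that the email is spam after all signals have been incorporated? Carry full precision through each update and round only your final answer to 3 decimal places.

After the subject-line classifier='flag': P(spam) = 0.75·0.5500 / (0.75·0.5500 + 0.25·0.4500) ≈ 0.7857
After the subject-line classifier='flag': P(spam) = 0.75·0.7857 / (0.75·0.7857 + 0.25·0.2143) ≈ 0.9167
After the subject-line classifier='pass': P(spam) = 0.25·0.9167 / (0.25·0.9167 + 0.75·0.0833) ≈ 0.7857
After the subject-line classifier='pass': P(spam) = 0.25·0.7857 / (0.25·0.7857 + 0.75·0.2143) ≈ 0.5500
After the link scanner='clean': P(spam) = 0.3·0.5500 / (0.3·0.5500 + 0.45·0.4500) ≈ 0.4490

0.449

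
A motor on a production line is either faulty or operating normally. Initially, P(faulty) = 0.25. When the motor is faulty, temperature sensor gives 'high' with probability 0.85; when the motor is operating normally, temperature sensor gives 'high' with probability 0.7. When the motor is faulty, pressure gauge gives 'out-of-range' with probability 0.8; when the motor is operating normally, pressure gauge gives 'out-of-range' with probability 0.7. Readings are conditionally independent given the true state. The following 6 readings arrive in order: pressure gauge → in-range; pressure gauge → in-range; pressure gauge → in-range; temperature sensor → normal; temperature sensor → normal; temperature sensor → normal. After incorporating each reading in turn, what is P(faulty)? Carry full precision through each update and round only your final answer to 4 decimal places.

After pressure gauge='in-range': P(faulty) = 0.2·0.2500 / (0.2·0.2500 + 0.3·0.7500) ≈ 0.1818
After pressure gauge='in-range': P(faulty) = 0.2·0.1818 / (0.2·0.1818 + 0.3·0.8182) ≈ 0.1290
After pressure gauge='in-range': P(faulty) = 0.2·0.1290 / (0.2·0.1290 + 0.3·0.8710) ≈ 0.0899
After temperature sensor='normal': P(faulty) = 0.15·0.0899 / (0.15·0.0899 + 0.3·0.9101) ≈ 0.0471
After temperature sensor='normal': P(faulty) = 0.15·0.0471 / (0.15·0.0471 + 0.3·0.9529) ≈ 0.0241
After temperature sensor='normal': P(faulty) = 0.15·0.0241 / (0.15·0.0241 + 0.3·0.9759) ≈ 0.0122

0.0122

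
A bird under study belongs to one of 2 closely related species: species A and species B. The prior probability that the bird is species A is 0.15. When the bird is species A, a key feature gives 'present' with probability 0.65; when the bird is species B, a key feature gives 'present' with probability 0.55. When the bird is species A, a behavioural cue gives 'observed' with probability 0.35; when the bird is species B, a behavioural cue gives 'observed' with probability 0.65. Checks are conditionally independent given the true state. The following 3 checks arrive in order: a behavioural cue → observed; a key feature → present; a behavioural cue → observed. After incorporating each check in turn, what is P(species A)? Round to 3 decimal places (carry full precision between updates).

Apply Bayes' rule sequentially, carrying P(species A) forward.
After a behavioural cue='observed': P(species A) = 0.35·0.1500 / (0.35·0.1500 + 0.65·0.8500) ≈ 0.0868
After a key feature='present': P(species A) = 0.65·0.0868 / (0.65·0.0868 + 0.55·0.9132) ≈ 0.1010
After a behavioural cue='observed': P(species A) = 0.35·0.1010 / (0.35·0.1010 + 0.65·0.8990) ≈ 0.0570

0.057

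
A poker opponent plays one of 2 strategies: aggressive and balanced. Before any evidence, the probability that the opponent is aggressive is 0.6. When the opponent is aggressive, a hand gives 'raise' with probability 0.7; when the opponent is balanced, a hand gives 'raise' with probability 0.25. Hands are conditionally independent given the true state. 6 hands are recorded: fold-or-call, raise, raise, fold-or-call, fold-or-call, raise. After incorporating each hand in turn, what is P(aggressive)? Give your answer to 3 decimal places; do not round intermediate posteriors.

After 'fold-or-call': P(aggressive) = 0.3·0.6000 / (0.3·0.6000 + 0.75·0.4000) ≈ 0.3750
After 'raise': P(aggressive) = 0.7·0.3750 / (0.7·0.3750 + 0.25·0.6250) ≈ 0.6269
After 'raise': P(aggressive) = 0.7·0.6269 / (0.7·0.6269 + 0.25·0.3731) ≈ 0.8247
After 'fold-or-call': P(aggressive) = 0.3·0.8247 / (0.3·0.8247 + 0.75·0.1753) ≈ 0.6530
After 'fold-or-call': P(aggressive) = 0.3·0.6530 / (0.3·0.6530 + 0.75·0.3470) ≈ 0.4294
After 'raise': P(aggressive) = 0.7·0.4294 / (0.7·0.4294 + 0.25·0.5706) ≈ 0.6782

0.678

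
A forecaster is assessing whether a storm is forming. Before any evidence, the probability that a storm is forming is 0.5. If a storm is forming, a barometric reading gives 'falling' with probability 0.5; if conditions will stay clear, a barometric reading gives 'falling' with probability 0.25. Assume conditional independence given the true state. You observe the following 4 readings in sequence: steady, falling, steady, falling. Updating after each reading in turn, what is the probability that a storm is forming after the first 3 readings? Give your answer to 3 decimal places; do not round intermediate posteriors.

Apply Bayes' rule sequentially, carrying P(storm) forward.
After 'steady': P(storm) = 0.5·0.5000 / (0.5·0.5000 + 0.75·0.5000) ≈ 0.4000
After 'falling': P(storm) = 0.5·0.4000 / (0.5·0.4000 + 0.25·0.6000) ≈ 0.5714
After 'steady': P(storm) = 0.5·0.5714 / (0.5·0.5714 + 0.75·0.4286) ≈ 0.4706

0.471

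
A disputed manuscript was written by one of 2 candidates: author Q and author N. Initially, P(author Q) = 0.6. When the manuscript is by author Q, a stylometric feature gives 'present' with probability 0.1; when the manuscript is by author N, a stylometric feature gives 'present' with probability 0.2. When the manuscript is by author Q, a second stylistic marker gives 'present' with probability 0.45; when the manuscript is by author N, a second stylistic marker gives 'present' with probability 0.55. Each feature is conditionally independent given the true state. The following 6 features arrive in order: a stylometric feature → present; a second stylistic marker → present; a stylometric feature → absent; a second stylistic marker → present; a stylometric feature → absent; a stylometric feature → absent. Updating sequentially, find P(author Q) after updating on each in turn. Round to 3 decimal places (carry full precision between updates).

0.417

After a stylometric feature='present': P(author Q) = 0.1·0.6000 / (0.1·0.6000 + 0.2·0.4000) ≈ 0.4286
After a second stylistic marker='present': P(author Q) = 0.45·0.4286 / (0.45·0.4286 + 0.55·0.5714) ≈ 0.3803
After a stylometric feature='absent': P(author Q) = 0.9·0.3803 / (0.9·0.3803 + 0.8·0.6197) ≈ 0.4084
After a second stylistic marker='present': P(author Q) = 0.45·0.4084 / (0.45·0.4084 + 0.55·0.5916) ≈ 0.3610
After a stylometric feature='absent': P(author Q) = 0.9·0.3610 / (0.9·0.3610 + 0.8·0.6390) ≈ 0.3885
After a stylometric feature='absent': P(author Q) = 0.9·0.3885 / (0.9·0.3885 + 0.8·0.6115) ≈ 0.4169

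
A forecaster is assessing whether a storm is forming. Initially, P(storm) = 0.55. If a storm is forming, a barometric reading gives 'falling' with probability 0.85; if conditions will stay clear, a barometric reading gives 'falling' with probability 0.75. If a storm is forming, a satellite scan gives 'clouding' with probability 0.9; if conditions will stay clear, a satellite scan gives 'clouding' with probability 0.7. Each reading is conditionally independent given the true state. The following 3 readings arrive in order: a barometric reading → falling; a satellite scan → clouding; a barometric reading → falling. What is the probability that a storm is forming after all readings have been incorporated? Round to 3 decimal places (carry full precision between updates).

0.669

After a barometric reading='falling': P(storm) = 0.85·0.5500 / (0.85·0.5500 + 0.75·0.4500) ≈ 0.5807
After a satellite scan='clouding': P(storm) = 0.9·0.5807 / (0.9·0.5807 + 0.7·0.4193) ≈ 0.6404
After a barometric reading='falling': P(storm) = 0.85·0.6404 / (0.85·0.6404 + 0.75·0.3596) ≈ 0.6687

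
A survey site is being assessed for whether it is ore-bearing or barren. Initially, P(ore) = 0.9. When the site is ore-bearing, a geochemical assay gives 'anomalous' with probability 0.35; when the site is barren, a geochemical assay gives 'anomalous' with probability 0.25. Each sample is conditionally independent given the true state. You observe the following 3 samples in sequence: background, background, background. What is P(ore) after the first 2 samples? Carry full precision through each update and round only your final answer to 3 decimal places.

After 'background': P(ore) = 0.65·0.9000 / (0.65·0.9000 + 0.75·0.1000) ≈ 0.8864
After 'background': P(ore) = 0.65·0.8864 / (0.65·0.8864 + 0.75·0.1136) ≈ 0.8711

0.871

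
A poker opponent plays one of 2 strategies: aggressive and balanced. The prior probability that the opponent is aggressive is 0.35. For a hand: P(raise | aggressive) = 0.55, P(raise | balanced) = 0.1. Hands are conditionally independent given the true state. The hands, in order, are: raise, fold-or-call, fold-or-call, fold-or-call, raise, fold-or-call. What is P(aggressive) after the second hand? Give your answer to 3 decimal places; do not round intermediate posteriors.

0.597

Each posterior becomes the prior for the next update.
After 'raise': P(aggressive) = 0.55·0.3500 / (0.55·0.3500 + 0.1·0.6500) ≈ 0.7476
After 'fold-or-call': P(aggressive) = 0.45·0.7476 / (0.45·0.7476 + 0.9·0.2524) ≈ 0.5969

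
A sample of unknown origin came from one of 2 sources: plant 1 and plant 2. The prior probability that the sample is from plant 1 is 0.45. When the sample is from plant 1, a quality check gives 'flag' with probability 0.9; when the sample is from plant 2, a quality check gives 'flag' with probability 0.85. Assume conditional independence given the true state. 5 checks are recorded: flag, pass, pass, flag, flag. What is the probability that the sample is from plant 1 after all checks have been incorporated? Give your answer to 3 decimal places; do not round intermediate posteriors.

Apply Bayes' rule sequentially, carrying P(plant 1) forward.
After 'flag': P(plant 1) = 0.9·0.4500 / (0.9·0.4500 + 0.85·0.5500) ≈ 0.4642
After 'pass': P(plant 1) = 0.1·0.4642 / (0.1·0.4642 + 0.15·0.5358) ≈ 0.3661
After 'pass': P(plant 1) = 0.1·0.3661 / (0.1·0.3661 + 0.15·0.6339) ≈ 0.2780
After 'flag': P(plant 1) = 0.9·0.2780 / (0.9·0.2780 + 0.85·0.7220) ≈ 0.2896
After 'flag': P(plant 1) = 0.9·0.2896 / (0.9·0.2896 + 0.85·0.7104) ≈ 0.3015

0.302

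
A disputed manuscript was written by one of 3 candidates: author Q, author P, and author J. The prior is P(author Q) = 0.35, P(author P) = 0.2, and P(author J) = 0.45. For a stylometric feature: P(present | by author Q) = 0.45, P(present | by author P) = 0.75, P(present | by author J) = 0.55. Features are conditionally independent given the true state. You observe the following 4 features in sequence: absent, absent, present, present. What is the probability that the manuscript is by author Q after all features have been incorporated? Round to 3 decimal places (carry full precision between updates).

After 'absent': normaliser = 0.55·0.3500 + 0.25·0.2000 + 0.45·0.4500; P(author Q) ≈ 0.4326, P(author P) ≈ 0.1124, P(author J) ≈ 0.4551
After 'absent': normaliser = 0.55·0.4326 + 0.25·0.1124 + 0.45·0.4551; P(author Q) ≈ 0.5054, P(author P) ≈ 0.0597, P(author J) ≈ 0.4350
After 'present': normaliser = 0.45·0.5054 + 0.75·0.0597 + 0.55·0.4350; P(author Q) ≈ 0.4447, P(author P) ≈ 0.0875, P(author J) ≈ 0.4678
After 'present': normaliser = 0.45·0.4447 + 0.75·0.0875 + 0.55·0.4678; P(author Q) ≈ 0.3826, P(author P) ≈ 0.1255, P(author J) ≈ 0.4919

0.383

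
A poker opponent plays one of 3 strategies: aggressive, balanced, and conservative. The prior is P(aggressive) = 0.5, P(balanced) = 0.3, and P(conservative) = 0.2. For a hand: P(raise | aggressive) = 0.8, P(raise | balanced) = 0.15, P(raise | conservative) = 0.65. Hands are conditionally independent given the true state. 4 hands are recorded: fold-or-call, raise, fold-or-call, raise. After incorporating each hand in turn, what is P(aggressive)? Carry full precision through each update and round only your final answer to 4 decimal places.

After 'fold-or-call': normaliser = 0.2·0.5000 + 0.85·0.3000 + 0.35·0.2000; P(aggressive) ≈ 0.2353, P(balanced) ≈ 0.6000, P(conservative) ≈ 0.1647
After 'raise': normaliser = 0.8·0.2353 + 0.15·0.6000 + 0.65·0.1647; P(aggressive) ≈ 0.4885, P(balanced) ≈ 0.2336, P(conservative) ≈ 0.2779
After 'fold-or-call': normaliser = 0.2·0.4885 + 0.85·0.2336 + 0.35·0.2779; P(aggressive) ≈ 0.2483, P(balanced) ≈ 0.5046, P(conservative) ≈ 0.2471
After 'raise': normaliser = 0.8·0.2483 + 0.15·0.5046 + 0.65·0.2471; P(aggressive) ≈ 0.4567, P(balanced) ≈ 0.1740, P(conservative) ≈ 0.3693

0.4567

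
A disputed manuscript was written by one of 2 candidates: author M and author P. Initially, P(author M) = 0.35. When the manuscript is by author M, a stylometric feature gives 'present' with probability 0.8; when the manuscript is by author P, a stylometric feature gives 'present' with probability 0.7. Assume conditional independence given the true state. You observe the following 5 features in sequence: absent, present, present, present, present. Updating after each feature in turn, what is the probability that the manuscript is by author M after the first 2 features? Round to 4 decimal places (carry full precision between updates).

Each posterior becomes the prior for the next update.
After 'absent': P(author M) = 0.2·0.3500 / (0.2·0.3500 + 0.3·0.6500) ≈ 0.2642
After 'present': P(author M) = 0.8·0.2642 / (0.8·0.2642 + 0.7·0.7358) ≈ 0.2909

0.2909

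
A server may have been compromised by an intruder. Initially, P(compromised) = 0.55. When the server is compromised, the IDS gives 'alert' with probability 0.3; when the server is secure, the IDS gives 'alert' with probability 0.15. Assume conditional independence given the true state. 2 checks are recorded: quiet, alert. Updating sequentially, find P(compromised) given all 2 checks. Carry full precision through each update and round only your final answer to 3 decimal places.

Each posterior becomes the prior for the next update.
After 'quiet': P(compromised) = 0.7·0.5500 / (0.7·0.5500 + 0.85·0.4500) ≈ 0.5016
After 'alert': P(compromised) = 0.3·0.5016 / (0.3·0.5016 + 0.15·0.4984) ≈ 0.6681

0.668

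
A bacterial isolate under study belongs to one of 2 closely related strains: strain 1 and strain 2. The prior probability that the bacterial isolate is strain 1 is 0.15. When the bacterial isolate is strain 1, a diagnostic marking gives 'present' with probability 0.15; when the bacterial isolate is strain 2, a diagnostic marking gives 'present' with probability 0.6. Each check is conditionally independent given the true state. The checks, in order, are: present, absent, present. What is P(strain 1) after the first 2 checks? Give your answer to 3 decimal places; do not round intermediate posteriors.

0.086

After 'present': P(strain 1) = 0.15·0.1500 / (0.15·0.1500 + 0.6·0.8500) ≈ 0.0423
After 'absent': P(strain 1) = 0.85·0.0423 / (0.85·0.0423 + 0.4·0.9577) ≈ 0.0857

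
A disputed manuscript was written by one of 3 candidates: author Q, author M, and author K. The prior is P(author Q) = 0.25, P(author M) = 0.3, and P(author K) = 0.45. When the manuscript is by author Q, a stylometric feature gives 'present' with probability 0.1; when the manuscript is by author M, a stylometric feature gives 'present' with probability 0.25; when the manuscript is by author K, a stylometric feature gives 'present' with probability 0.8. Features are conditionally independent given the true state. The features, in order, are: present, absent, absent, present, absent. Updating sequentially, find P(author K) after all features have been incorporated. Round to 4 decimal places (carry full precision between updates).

0.1914

After 'present': normaliser = 0.1·0.2500 + 0.25·0.3000 + 0.8·0.4500; P(author Q) ≈ 0.0543, P(author M) ≈ 0.1630, P(author K) ≈ 0.7826
After 'absent': normaliser = 0.9·0.0543 + 0.75·0.1630 + 0.2·0.7826; P(author Q) ≈ 0.1493, P(author M) ≈ 0.3731, P(author K) ≈ 0.4776
After 'absent': normaliser = 0.9·0.1493 + 0.75·0.3731 + 0.2·0.4776; P(author Q) ≈ 0.2635, P(author M) ≈ 0.5490, P(author K) ≈ 0.1874
After 'present': normaliser = 0.1·0.2635 + 0.25·0.5490 + 0.8·0.1874; P(author Q) ≈ 0.0841, P(author M) ≈ 0.4378, P(author K) ≈ 0.4782
After 'absent': normaliser = 0.9·0.0841 + 0.75·0.4378 + 0.2·0.4782; P(author Q) ≈ 0.1514, P(author M) ≈ 0.6572, P(author K) ≈ 0.1914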